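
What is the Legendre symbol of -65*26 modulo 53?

By multiplicativity, (-65·26 / 53) = (-65 / 53)·(26 / 53).
First factor (-65 / 53):
Reduce the numerator: -65 ≡ 41 (mod 53), so (-65 / 53) = (41 / 53).
41 ≡ 1 (mod 4), so quadratic reciprocity gives (41 / 53) = (53 / 41). Reduce: 53 ≡ 12 (mod 41). Now have (12 / 41).
Factor out 2: 12 = 2^2·3. Since 41 ≡ 1 (mod 8), (2 / 41) = +1, and (2 / 41)^2 = +1. Now have (3 / 41).
41 ≡ 1 (mod 4), so quadratic reciprocity gives (3 / 41) = (41 / 3). Reduce: 41 ≡ 2 (mod 3). Now have (2 / 3).
Factor out 2: 2 = 2. Since 3 ≡ 3 (mod 8), (2 / 3) = -1. Now have -(1 / 3).
(1 / 3) = 1. Collecting the sign factors: -1.
Second factor (26 / 53):
Factor out 2: 26 = 2·13. Since 53 ≡ 5 (mod 8), (2 / 53) = -1. Now have -(13 / 53).
13 ≡ 1 (mod 4), so quadratic reciprocity gives (13 / 53) = (53 / 13). Reduce: 53 ≡ 1 (mod 13). Now have -(1 / 13).
(1 / 13) = 1. Collecting the sign factors: -1.
Product: (-1)·(-1) = 1.

1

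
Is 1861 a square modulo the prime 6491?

no

(1861/6491)
  = (6491/1861)    [QR: 1861 ≡ 1 mod 4, sign kept]
  = (908/1861)    [6491 ≡ 908 mod 1861]
  = (227/1861)    [1861 ≡ 5 mod 8 ⇒ (2/1861)^2 = +1]
  = (1861/227)    [QR: 1861 ≡ 1 mod 4, sign kept]
  = (45/227)    [1861 ≡ 45 mod 227]
  = (227/45)    [QR: 45 ≡ 1 mod 4, sign kept]
  = (2/45)    [227 ≡ 2 mod 45]
  = -(1/45)    [45 ≡ 5 mod 8 ⇒ (2/45) = -1]
  = -1    [(1/45) = 1]
(1861/6491) = -1, and 6491 is prime, so 1861 is not a quadratic residue mod 6491.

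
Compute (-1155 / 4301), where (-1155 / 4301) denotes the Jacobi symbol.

0

Pull out -1: (-1155 / 4301) = (-1 / 4301)·(1155 / 4301). Since 4301 ≡ 1 (mod 4), (-1 / 4301) = +1. Now have (1155 / 4301).
4301 ≡ 1 (mod 4), so quadratic reciprocity gives (1155 / 4301) = (4301 / 1155). Reduce: 4301 ≡ 836 (mod 1155). Now have (836 / 1155).
Factor out 2: 836 = 2^2·209. Since 1155 ≡ 3 (mod 8), (2 / 1155) = -1, and (2 / 1155)^2 = +1. Now have (209 / 1155).
209 ≡ 1 (mod 4), so quadratic reciprocity gives (209 / 1155) = (1155 / 209). Reduce: 1155 ≡ 110 (mod 209). Now have (110 / 209).
Factor out 2: 110 = 2·55. Since 209 ≡ 1 (mod 8), (2 / 209) = +1. Now have (55 / 209).
209 ≡ 1 (mod 4), so quadratic reciprocity gives (55 / 209) = (209 / 55). Reduce: 209 ≡ 44 (mod 55). Now have (44 / 55).
Factor out 2: 44 = 2^2·11. Since 55 ≡ 7 (mod 8), (2 / 55) = +1, and (2 / 55)^2 = +1. Now have (11 / 55).
Both 11 ≡ 3 and 55 ≡ 3 (mod 4), so reciprocity gives (11 / 55) = -(55 / 11). Reduce: 55 ≡ 0 (mod 11). Now have -(0 / 11).
The numerator is now 0 with denominator 11 > 1: the symbol is 0.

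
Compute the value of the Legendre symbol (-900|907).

-1

(-900|907)
  = (7|907)    [-900 ≡ 7 mod 907]
  = -(907|7)    [QR: both ≡ 3 mod 4, sign flips]
  = -(4|7)    [907 ≡ 4 mod 7]
  = -(1|7)    [7 ≡ 7 mod 8 ⇒ (2|7)^2 = +1]
  = -1    [(1|7) = 1]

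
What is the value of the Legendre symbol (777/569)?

1

Reduce the numerator: 777 ≡ 208 (mod 569), so (777/569) = (208/569).
Factor out 2: 208 = 2^4·13. Since 569 ≡ 1 (mod 8), (2/569) = +1, and (2/569)^4 = +1. Now have (13/569).
13 ≡ 1 (mod 4), so quadratic reciprocity gives (13/569) = (569/13). Reduce: 569 ≡ 10 (mod 13). Now have (10/13).
Factor out 2: 10 = 2·5. Since 13 ≡ 5 (mod 8), (2/13) = -1. Now have -(5/13).
5 ≡ 1 (mod 4), so quadratic reciprocity gives (5/13) = (13/5). Reduce: 13 ≡ 3 (mod 5). Now have -(3/5).
5 ≡ 1 (mod 4), so quadratic reciprocity gives (3/5) = (5/3). Reduce: 5 ≡ 2 (mod 3). Now have -(2/3).
Factor out 2: 2 = 2. Since 3 ≡ 3 (mod 8), (2/3) = -1. Now have (1/3).
(1/3) = 1. Collecting the sign factors: 1.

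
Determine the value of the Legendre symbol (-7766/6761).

Reduce the numerator: -7766 ≡ 5756 (mod 6761), so (-7766/6761) = (5756/6761).
Factor out 2: 5756 = 2^2·1439. Since 6761 ≡ 1 (mod 8), (2/6761) = +1, and (2/6761)^2 = +1. Now have (1439/6761).
6761 ≡ 1 (mod 4), so quadratic reciprocity gives (1439/6761) = (6761/1439). Reduce: 6761 ≡ 1005 (mod 1439). Now have (1005/1439).
1005 ≡ 1 (mod 4), so quadratic reciprocity gives (1005/1439) = (1439/1005). Reduce: 1439 ≡ 434 (mod 1005). Now have (434/1005).
Factor out 2: 434 = 2·217. Since 1005 ≡ 5 (mod 8), (2/1005) = -1. Now have -(217/1005).
217 ≡ 1 (mod 4), so quadratic reciprocity gives (217/1005) = (1005/217). Reduce: 1005 ≡ 137 (mod 217). Now have -(137/217).
137 ≡ 1 (mod 4), so quadratic reciprocity gives (137/217) = (217/137). Reduce: 217 ≡ 80 (mod 137). Now have -(80/137).
Factor out 2: 80 = 2^4·5. Since 137 ≡ 1 (mod 8), (2/137) = +1, and (2/137)^4 = +1. Now have -(5/137).
5 ≡ 1 (mod 4), so quadratic reciprocity gives (5/137) = (137/5). Reduce: 137 ≡ 2 (mod 5). Now have -(2/5).
Factor out 2: 2 = 2. Since 5 ≡ 5 (mod 8), (2/5) = -1. Now have (1/5).
(1/5) = 1. Collecting the sign factors: 1.

1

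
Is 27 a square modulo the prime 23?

yes

Reduce the numerator: 27 ≡ 4 (mod 23), so (27/23) = (4/23).
Factor out 2: 4 = 2^2. Since 23 ≡ 7 (mod 8), (2/23) = +1, and (2/23)^2 = +1. Now have (1/23).
(1/23) = 1. Collecting the sign factors: 1.
(27/23) = 1, and 23 is prime, so 27 is a quadratic residue mod 23.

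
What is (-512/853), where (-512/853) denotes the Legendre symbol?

-1

(-512/853)
  = (341/853)    [-512 ≡ 341 mod 853]
  = (853/341)    [QR: 341 ≡ 1 mod 4, sign kept]
  = (171/341)    [853 ≡ 171 mod 341]
  = (341/171)    [QR: 341 ≡ 1 mod 4, sign kept]
  = (170/171)    [341 ≡ 170 mod 171]
  = -(85/171)    [171 ≡ 3 mod 8 ⇒ (2/171) = -1]
  = -(171/85)    [QR: 85 ≡ 1 mod 4, sign kept]
  = -(1/85)    [171 ≡ 1 mod 85]
  = -1    [(1/85) = 1]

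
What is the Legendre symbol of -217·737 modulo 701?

By multiplicativity, (-217·737|701) = (-217|701)·(737|701).
First factor (-217|701):
Pull out -1: (-217|701) = (-1|701)·(217|701). Since 701 ≡ 1 (mod 4), (-1|701) = +1. Now have (217|701).
217 ≡ 1 (mod 4), so quadratic reciprocity gives (217|701) = (701|217). Reduce: 701 ≡ 50 (mod 217). Now have (50|217).
Factor out 2: 50 = 2·25. Since 217 ≡ 1 (mod 8), (2|217) = +1. Now have (25|217).
25 ≡ 1 (mod 4), so quadratic reciprocity gives (25|217) = (217|25). Reduce: 217 ≡ 17 (mod 25). Now have (17|25).
17 ≡ 1 (mod 4), so quadratic reciprocity gives (17|25) = (25|17). Reduce: 25 ≡ 8 (mod 17). Now have (8|17).
Factor out 2: 8 = 2^3. Since 17 ≡ 1 (mod 8), (2|17) = +1, and (2|17)^3 = +1. Now have (1|17).
(1|17) = 1. Collecting the sign factors: 1.
Second factor (737|701):
Reduce the numerator: 737 ≡ 36 (mod 701), so (737|701) = (36|701).
Factor out 2: 36 = 2^2·9. Since 701 ≡ 5 (mod 8), (2|701) = -1, and (2|701)^2 = +1. Now have (9|701).
9 ≡ 1 (mod 4), so quadratic reciprocity gives (9|701) = (701|9). Reduce: 701 ≡ 8 (mod 9). Now have (8|9).
Factor out 2: 8 = 2^3. Since 9 ≡ 1 (mod 8), (2|9) = +1, and (2|9)^3 = +1. Now have (1|9).
(1|9) = 1. Collecting the sign factors: 1.
Product: (1)·(1) = 1.

1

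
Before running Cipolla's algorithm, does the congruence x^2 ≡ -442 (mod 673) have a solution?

no

Pull out -1: (-442/673) = (-1/673)·(442/673). Since 673 ≡ 1 (mod 4), (-1/673) = +1. Now have (442/673).
Factor out 2: 442 = 2·221. Since 673 ≡ 1 (mod 8), (2/673) = +1. Now have (221/673).
221 ≡ 1 (mod 4), so quadratic reciprocity gives (221/673) = (673/221). Reduce: 673 ≡ 10 (mod 221). Now have (10/221).
Factor out 2: 10 = 2·5. Since 221 ≡ 5 (mod 8), (2/221) = -1. Now have -(5/221).
5 ≡ 1 (mod 4), so quadratic reciprocity gives (5/221) = (221/5). Reduce: 221 ≡ 1 (mod 5). Now have -(1/5).
(1/5) = 1. Collecting the sign factors: -1.
(-442/673) = -1, and 673 is prime, so -442 is not a quadratic residue mod 673.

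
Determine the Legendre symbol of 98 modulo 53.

-1

(98 / 53)
  = (45 / 53)    [98 ≡ 45 mod 53]
  = (53 / 45)    [QR: 45 ≡ 1 mod 4, sign kept]
  = (8 / 45)    [53 ≡ 8 mod 45]
  = -(1 / 45)    [45 ≡ 5 mod 8 ⇒ (2 / 45)^3 = -1]
  = -1    [(1 / 45) = 1]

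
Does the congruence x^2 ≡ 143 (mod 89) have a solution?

no

(143/89)
  = (54/89)    [143 ≡ 54 mod 89]
  = (27/89)    [89 ≡ 1 mod 8 ⇒ (2/89) = +1]
  = (89/27)    [QR: 89 ≡ 1 mod 4, sign kept]
  = (8/27)    [89 ≡ 8 mod 27]
  = -(1/27)    [27 ≡ 3 mod 8 ⇒ (2/27)^3 = -1]
  = -1    [(1/27) = 1]
The Legendre symbol is -1, so x^2 ≡ 143 (mod 89) has no solution.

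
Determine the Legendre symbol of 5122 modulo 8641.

Factor out 2: 5122 = 2·2561. Since 8641 ≡ 1 (mod 8), (2/8641) = +1. Now have (2561/8641).
2561 ≡ 1 (mod 4), so quadratic reciprocity gives (2561/8641) = (8641/2561). Reduce: 8641 ≡ 958 (mod 2561). Now have (958/2561).
Factor out 2: 958 = 2·479. Since 2561 ≡ 1 (mod 8), (2/2561) = +1. Now have (479/2561).
2561 ≡ 1 (mod 4), so quadratic reciprocity gives (479/2561) = (2561/479). Reduce: 2561 ≡ 166 (mod 479). Now have (166/479).
Factor out 2: 166 = 2·83. Since 479 ≡ 7 (mod 8), (2/479) = +1. Now have (83/479).
Both 83 ≡ 3 and 479 ≡ 3 (mod 4), so reciprocity gives (83/479) = -(479/83). Reduce: 479 ≡ 64 (mod 83). Now have -(64/83).
Factor out 2: 64 = 2^6. Since 83 ≡ 3 (mod 8), (2/83) = -1, and (2/83)^6 = +1. Now have -(1/83).
(1/83) = 1. Collecting the sign factors: -1.

-1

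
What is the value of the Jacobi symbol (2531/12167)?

Both 2531 ≡ 3 and 12167 ≡ 3 (mod 4), so reciprocity gives (2531/12167) = -(12167/2531). Reduce: 12167 ≡ 2043 (mod 2531). Now have -(2043/2531).
Both 2043 ≡ 3 and 2531 ≡ 3 (mod 4), so reciprocity gives (2043/2531) = -(2531/2043). Reduce: 2531 ≡ 488 (mod 2043). Now have (488/2043).
Factor out 2: 488 = 2^3·61. Since 2043 ≡ 3 (mod 8), (2/2043) = -1, and (2/2043)^3 = -1. Now have -(61/2043).
61 ≡ 1 (mod 4), so quadratic reciprocity gives (61/2043) = (2043/61). Reduce: 2043 ≡ 30 (mod 61). Now have -(30/61).
Factor out 2: 30 = 2·15. Since 61 ≡ 5 (mod 8), (2/61) = -1. Now have (15/61).
61 ≡ 1 (mod 4), so quadratic reciprocity gives (15/61) = (61/15). Reduce: 61 ≡ 1 (mod 15). Now have (1/15).
(1/15) = 1. Collecting the sign factors: 1.

1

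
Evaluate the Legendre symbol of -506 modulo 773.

1

Reduce the numerator: -506 ≡ 267 (mod 773), so (-506/773) = (267/773).
773 ≡ 1 (mod 4), so quadratic reciprocity gives (267/773) = (773/267). Reduce: 773 ≡ 239 (mod 267). Now have (239/267).
Both 239 ≡ 3 and 267 ≡ 3 (mod 4), so reciprocity gives (239/267) = -(267/239). Reduce: 267 ≡ 28 (mod 239). Now have -(28/239).
Factor out 2: 28 = 2^2·7. Since 239 ≡ 7 (mod 8), (2/239) = +1, and (2/239)^2 = +1. Now have -(7/239).
Both 7 ≡ 3 and 239 ≡ 3 (mod 4), so reciprocity gives (7/239) = -(239/7). Reduce: 239 ≡ 1 (mod 7). Now have (1/7).
(1/7) = 1. Collecting the sign factors: 1.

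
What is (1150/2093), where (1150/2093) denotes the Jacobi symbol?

Factor out 2: 1150 = 2·575. Since 2093 ≡ 5 (mod 8), (2/2093) = -1. Now have -(575/2093).
2093 ≡ 1 (mod 4), so quadratic reciprocity gives (575/2093) = (2093/575). Reduce: 2093 ≡ 368 (mod 575). Now have -(368/575).
Factor out 2: 368 = 2^4·23. Since 575 ≡ 7 (mod 8), (2/575) = +1, and (2/575)^4 = +1. Now have -(23/575).
Both 23 ≡ 3 and 575 ≡ 3 (mod 4), so reciprocity gives (23/575) = -(575/23). Reduce: 575 ≡ 0 (mod 23). Now have (0/23).
The numerator is now 0 with denominator 23 > 1: the symbol is 0.

0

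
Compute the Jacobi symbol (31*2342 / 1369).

1

By multiplicativity, (31·2342 / 1369) = (31 / 1369)·(2342 / 1369).
First factor (31 / 1369):
(31 / 1369)
  = (1369 / 31)    [QR: 1369 ≡ 1 mod 4, sign kept]
  = (5 / 31)    [1369 ≡ 5 mod 31]
  = (31 / 5)    [QR: 5 ≡ 1 mod 4, sign kept]
  = (1 / 5)    [31 ≡ 1 mod 5]
  = 1    [(1 / 5) = 1]
Second factor (2342 / 1369):
(2342 / 1369)
  = (973 / 1369)    [2342 ≡ 973 mod 1369]
  = (1369 / 973)    [QR: 973 ≡ 1 mod 4, sign kept]
  = (396 / 973)    [1369 ≡ 396 mod 973]
  = (99 / 973)    [973 ≡ 5 mod 8 ⇒ (2 / 973)^2 = +1]
  = (973 / 99)    [QR: 973 ≡ 1 mod 4, sign kept]
  = (82 / 99)    [973 ≡ 82 mod 99]
  = -(41 / 99)    [99 ≡ 3 mod 8 ⇒ (2 / 99) = -1]
  = -(99 / 41)    [QR: 41 ≡ 1 mod 4, sign kept]
  = -(17 / 41)    [99 ≡ 17 mod 41]
  = -(41 / 17)    [QR: 17 ≡ 1 mod 4, sign kept]
  = -(7 / 17)    [41 ≡ 7 mod 17]
  = -(17 / 7)    [QR: 17 ≡ 1 mod 4, sign kept]
  = -(3 / 7)    [17 ≡ 3 mod 7]
  = (7 / 3)    [QR: both ≡ 3 mod 4, sign flips]
  = (1 / 3)    [7 ≡ 1 mod 3]
  = 1    [(1 / 3) = 1]
Product: (1)·(1) = 1.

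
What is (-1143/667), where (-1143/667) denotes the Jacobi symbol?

Reduce the numerator: -1143 ≡ 191 (mod 667), so (-1143/667) = (191/667).
Both 191 ≡ 3 and 667 ≡ 3 (mod 4), so reciprocity gives (191/667) = -(667/191). Reduce: 667 ≡ 94 (mod 191). Now have -(94/191).
Factor out 2: 94 = 2·47. Since 191 ≡ 7 (mod 8), (2/191) = +1. Now have -(47/191).
Both 47 ≡ 3 and 191 ≡ 3 (mod 4), so reciprocity gives (47/191) = -(191/47). Reduce: 191 ≡ 3 (mod 47). Now have (3/47).
Both 3 ≡ 3 and 47 ≡ 3 (mod 4), so reciprocity gives (3/47) = -(47/3). Reduce: 47 ≡ 2 (mod 3). Now have -(2/3).
Factor out 2: 2 = 2. Since 3 ≡ 3 (mod 8), (2/3) = -1. Now have (1/3).
(1/3) = 1. Collecting the sign factors: 1.

1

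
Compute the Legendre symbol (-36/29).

(-36/29)
  = (22/29)    [-36 ≡ 22 mod 29]
  = -(11/29)    [29 ≡ 5 mod 8 ⇒ (2/29) = -1]
  = -(29/11)    [QR: 29 ≡ 1 mod 4, sign kept]
  = -(7/11)    [29 ≡ 7 mod 11]
  = (11/7)    [QR: both ≡ 3 mod 4, sign flips]
  = (4/7)    [11 ≡ 4 mod 7]
  = (1/7)    [7 ≡ 7 mod 8 ⇒ (2/7)^2 = +1]
  = 1    [(1/7) = 1]

1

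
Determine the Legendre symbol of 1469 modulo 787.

(1469|787)
  = (682|787)    [1469 ≡ 682 mod 787]
  = -(341|787)    [787 ≡ 3 mod 8 ⇒ (2|787) = -1]
  = -(787|341)    [QR: 341 ≡ 1 mod 4, sign kept]
  = -(105|341)    [787 ≡ 105 mod 341]
  = -(341|105)    [QR: 105 ≡ 1 mod 4, sign kept]
  = -(26|105)    [341 ≡ 26 mod 105]
  = -(13|105)    [105 ≡ 1 mod 8 ⇒ (2|105) = +1]
  = -(105|13)    [QR: 13 ≡ 1 mod 4, sign kept]
  = -(1|13)    [105 ≡ 1 mod 13]
  = -1    [(1|13) = 1]

-1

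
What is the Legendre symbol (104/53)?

-1

Reduce the numerator: 104 ≡ 51 (mod 53), so (104/53) = (51/53).
53 ≡ 1 (mod 4), so quadratic reciprocity gives (51/53) = (53/51). Reduce: 53 ≡ 2 (mod 51). Now have (2/51).
Factor out 2: 2 = 2. Since 51 ≡ 3 (mod 8), (2/51) = -1. Now have -(1/51).
(1/51) = 1. Collecting the sign factors: -1.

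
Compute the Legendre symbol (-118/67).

Pull out -1: (-118/67) = (-1/67)·(118/67). Since 67 ≡ 3 (mod 4), (-1/67) = -1. Now have -(118/67).
Reduce the numerator: 118 ≡ 51 (mod 67), so (118/67) = (51/67).
Both 51 ≡ 3 and 67 ≡ 3 (mod 4), so reciprocity gives (51/67) = -(67/51). Reduce: 67 ≡ 16 (mod 51). Now have (16/51).
Factor out 2: 16 = 2^4. Since 51 ≡ 3 (mod 8), (2/51) = -1, and (2/51)^4 = +1. Now have (1/51).
(1/51) = 1. Collecting the sign factors: 1.

1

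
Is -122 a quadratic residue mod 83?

yes

Reduce the numerator: -122 ≡ 44 (mod 83), so (-122|83) = (44|83).
Factor out 2: 44 = 2^2·11. Since 83 ≡ 3 (mod 8), (2|83) = -1, and (2|83)^2 = +1. Now have (11|83).
Both 11 ≡ 3 and 83 ≡ 3 (mod 4), so reciprocity gives (11|83) = -(83|11). Reduce: 83 ≡ 6 (mod 11). Now have -(6|11).
Factor out 2: 6 = 2·3. Since 11 ≡ 3 (mod 8), (2|11) = -1. Now have (3|11).
Both 3 ≡ 3 and 11 ≡ 3 (mod 4), so reciprocity gives (3|11) = -(11|3). Reduce: 11 ≡ 2 (mod 3). Now have -(2|3).
Factor out 2: 2 = 2. Since 3 ≡ 3 (mod 8), (2|3) = -1. Now have (1|3).
(1|3) = 1. Collecting the sign factors: 1.
(-122|83) = 1, and 83 is prime, so -122 is a quadratic residue mod 83.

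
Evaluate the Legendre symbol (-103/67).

-1

Reduce the numerator: -103 ≡ 31 (mod 67), so (-103/67) = (31/67).
Both 31 ≡ 3 and 67 ≡ 3 (mod 4), so reciprocity gives (31/67) = -(67/31). Reduce: 67 ≡ 5 (mod 31). Now have -(5/31).
5 ≡ 1 (mod 4), so quadratic reciprocity gives (5/31) = (31/5). Reduce: 31 ≡ 1 (mod 5). Now have -(1/5).
(1/5) = 1. Collecting the sign factors: -1.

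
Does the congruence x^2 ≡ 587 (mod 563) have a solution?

(587/563)
  = (24/563)    [587 ≡ 24 mod 563]
  = -(3/563)    [563 ≡ 3 mod 8 ⇒ (2/563)^3 = -1]
  = (563/3)    [QR: both ≡ 3 mod 4, sign flips]
  = (2/3)    [563 ≡ 2 mod 3]
  = -(1/3)    [3 ≡ 3 mod 8 ⇒ (2/3) = -1]
  = -1    [(1/3) = 1]
(587/563) = -1, and 563 is prime, so 587 is not a quadratic residue mod 563.

no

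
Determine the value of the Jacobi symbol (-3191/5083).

1

(-3191/5083)
  = (1892/5083)    [-3191 ≡ 1892 mod 5083]
  = (473/5083)    [5083 ≡ 3 mod 8 ⇒ (2/5083)^2 = +1]
  = (5083/473)    [QR: 473 ≡ 1 mod 4, sign kept]
  = (353/473)    [5083 ≡ 353 mod 473]
  = (473/353)    [QR: 353 ≡ 1 mod 4, sign kept]
  = (120/353)    [473 ≡ 120 mod 353]
  = (15/353)    [353 ≡ 1 mod 8 ⇒ (2/353)^3 = +1]
  = (353/15)    [QR: 353 ≡ 1 mod 4, sign kept]
  = (8/15)    [353 ≡ 8 mod 15]
  = (1/15)    [15 ≡ 7 mod 8 ⇒ (2/15)^3 = +1]
  = 1    [(1/15) = 1]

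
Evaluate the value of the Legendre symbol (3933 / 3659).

Reduce the numerator: 3933 ≡ 274 (mod 3659), so (3933 / 3659) = (274 / 3659).
Factor out 2: 274 = 2·137. Since 3659 ≡ 3 (mod 8), (2 / 3659) = -1. Now have -(137 / 3659).
137 ≡ 1 (mod 4), so quadratic reciprocity gives (137 / 3659) = (3659 / 137). Reduce: 3659 ≡ 97 (mod 137). Now have -(97 / 137).
97 ≡ 1 (mod 4), so quadratic reciprocity gives (97 / 137) = (137 / 97). Reduce: 137 ≡ 40 (mod 97). Now have -(40 / 97).
Factor out 2: 40 = 2^3·5. Since 97 ≡ 1 (mod 8), (2 / 97) = +1, and (2 / 97)^3 = +1. Now have -(5 / 97).
5 ≡ 1 (mod 4), so quadratic reciprocity gives (5 / 97) = (97 / 5). Reduce: 97 ≡ 2 (mod 5). Now have -(2 / 5).
Factor out 2: 2 = 2. Since 5 ≡ 5 (mod 8), (2 / 5) = -1. Now have (1 / 5).
(1 / 5) = 1. Collecting the sign factors: 1.

1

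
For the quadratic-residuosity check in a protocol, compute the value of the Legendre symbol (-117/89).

Reduce the numerator: -117 ≡ 61 (mod 89), so (-117/89) = (61/89).
61 ≡ 1 (mod 4), so quadratic reciprocity gives (61/89) = (89/61). Reduce: 89 ≡ 28 (mod 61). Now have (28/61).
Factor out 2: 28 = 2^2·7. Since 61 ≡ 5 (mod 8), (2/61) = -1, and (2/61)^2 = +1. Now have (7/61).
61 ≡ 1 (mod 4), so quadratic reciprocity gives (7/61) = (61/7). Reduce: 61 ≡ 5 (mod 7). Now have (5/7).
5 ≡ 1 (mod 4), so quadratic reciprocity gives (5/7) = (7/5). Reduce: 7 ≡ 2 (mod 5). Now have (2/5).
Factor out 2: 2 = 2. Since 5 ≡ 5 (mod 8), (2/5) = -1. Now have -(1/5).
(1/5) = 1. Collecting the sign factors: -1.

-1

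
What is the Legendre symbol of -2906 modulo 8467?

(-2906|8467)
  = -(2906|8467)    [8467 ≡ 3 mod 4 ⇒ (-1|8467) = -1]
  = (1453|8467)    [8467 ≡ 3 mod 8 ⇒ (2|8467) = -1]
  = (8467|1453)    [QR: 1453 ≡ 1 mod 4, sign kept]
  = (1202|1453)    [8467 ≡ 1202 mod 1453]
  = -(601|1453)    [1453 ≡ 5 mod 8 ⇒ (2|1453) = -1]
  = -(1453|601)    [QR: 601 ≡ 1 mod 4, sign kept]
  = -(251|601)    [1453 ≡ 251 mod 601]
  = -(601|251)    [QR: 601 ≡ 1 mod 4, sign kept]
  = -(99|251)    [601 ≡ 99 mod 251]
  = (251|99)    [QR: both ≡ 3 mod 4, sign flips]
  = (53|99)    [251 ≡ 53 mod 99]
  = (99|53)    [QR: 53 ≡ 1 mod 4, sign kept]
  = (46|53)    [99 ≡ 46 mod 53]
  = -(23|53)    [53 ≡ 5 mod 8 ⇒ (2|53) = -1]
  = -(53|23)    [QR: 53 ≡ 1 mod 4, sign kept]
  = -(7|23)    [53 ≡ 7 mod 23]
  = (23|7)    [QR: both ≡ 3 mod 4, sign flips]
  = (2|7)    [23 ≡ 2 mod 7]
  = (1|7)    [7 ≡ 7 mod 8 ⇒ (2|7) = +1]
  = 1    [(1|7) = 1]

1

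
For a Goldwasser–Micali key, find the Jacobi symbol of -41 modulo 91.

-1

(-41/91)
  = -(41/91)    [91 ≡ 3 mod 4 ⇒ (-1/91) = -1]
  = -(91/41)    [QR: 41 ≡ 1 mod 4, sign kept]
  = -(9/41)    [91 ≡ 9 mod 41]
  = -(41/9)    [QR: 9 ≡ 1 mod 4, sign kept]
  = -(5/9)    [41 ≡ 5 mod 9]
  = -(9/5)    [QR: 5 ≡ 1 mod 4, sign kept]
  = -(4/5)    [9 ≡ 4 mod 5]
  = -(1/5)    [5 ≡ 5 mod 8 ⇒ (2/5)^2 = +1]
  = -1    [(1/5) = 1]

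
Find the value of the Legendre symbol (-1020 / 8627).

1

Reduce the numerator: -1020 ≡ 7607 (mod 8627), so (-1020 / 8627) = (7607 / 8627).
Both 7607 ≡ 3 and 8627 ≡ 3 (mod 4), so reciprocity gives (7607 / 8627) = -(8627 / 7607). Reduce: 8627 ≡ 1020 (mod 7607). Now have -(1020 / 7607).
Factor out 2: 1020 = 2^2·255. Since 7607 ≡ 7 (mod 8), (2 / 7607) = +1, and (2 / 7607)^2 = +1. Now have -(255 / 7607).
Both 255 ≡ 3 and 7607 ≡ 3 (mod 4), so reciprocity gives (255 / 7607) = -(7607 / 255). Reduce: 7607 ≡ 212 (mod 255). Now have (212 / 255).
Factor out 2: 212 = 2^2·53. Since 255 ≡ 7 (mod 8), (2 / 255) = +1, and (2 / 255)^2 = +1. Now have (53 / 255).
53 ≡ 1 (mod 4), so quadratic reciprocity gives (53 / 255) = (255 / 53). Reduce: 255 ≡ 43 (mod 53). Now have (43 / 53).
53 ≡ 1 (mod 4), so quadratic reciprocity gives (43 / 53) = (53 / 43). Reduce: 53 ≡ 10 (mod 43). Now have (10 / 43).
Factor out 2: 10 = 2·5. Since 43 ≡ 3 (mod 8), (2 / 43) = -1. Now have -(5 / 43).
5 ≡ 1 (mod 4), so quadratic reciprocity gives (5 / 43) = (43 / 5). Reduce: 43 ≡ 3 (mod 5). Now have -(3 / 5).
5 ≡ 1 (mod 4), so quadratic reciprocity gives (3 / 5) = (5 / 3). Reduce: 5 ≡ 2 (mod 3). Now have -(2 / 3).
Factor out 2: 2 = 2. Since 3 ≡ 3 (mod 8), (2 / 3) = -1. Now have (1 / 3).
(1 / 3) = 1. Collecting the sign factors: 1.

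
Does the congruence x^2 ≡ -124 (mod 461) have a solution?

no

(-124|461)
  = (124|461)    [461 ≡ 1 mod 4 ⇒ (-1|461) = +1]
  = (31|461)    [461 ≡ 5 mod 8 ⇒ (2|461)^2 = +1]
  = (461|31)    [QR: 461 ≡ 1 mod 4, sign kept]
  = (27|31)    [461 ≡ 27 mod 31]
  = -(31|27)    [QR: both ≡ 3 mod 4, sign flips]
  = -(4|27)    [31 ≡ 4 mod 27]
  = -(1|27)    [27 ≡ 3 mod 8 ⇒ (2|27)^2 = +1]
  = -1    [(1|27) = 1]
The Legendre symbol is -1, so x^2 ≡ -124 (mod 461) has no solution.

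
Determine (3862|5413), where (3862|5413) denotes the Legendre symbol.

1

(3862|5413)
  = -(1931|5413)    [5413 ≡ 5 mod 8 ⇒ (2|5413) = -1]
  = -(5413|1931)    [QR: 5413 ≡ 1 mod 4, sign kept]
  = -(1551|1931)    [5413 ≡ 1551 mod 1931]
  = (1931|1551)    [QR: both ≡ 3 mod 4, sign flips]
  = (380|1551)    [1931 ≡ 380 mod 1551]
  = (95|1551)    [1551 ≡ 7 mod 8 ⇒ (2|1551)^2 = +1]
  = -(1551|95)    [QR: both ≡ 3 mod 4, sign flips]
  = -(31|95)    [1551 ≡ 31 mod 95]
  = (95|31)    [QR: both ≡ 3 mod 4, sign flips]
  = (2|31)    [95 ≡ 2 mod 31]
  = (1|31)    [31 ≡ 7 mod 8 ⇒ (2|31) = +1]
  = 1    [(1|31) = 1]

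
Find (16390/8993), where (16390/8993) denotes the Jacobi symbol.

(16390/8993)
  = (7397/8993)    [16390 ≡ 7397 mod 8993]
  = (8993/7397)    [QR: 7397 ≡ 1 mod 4, sign kept]
  = (1596/7397)    [8993 ≡ 1596 mod 7397]
  = (399/7397)    [7397 ≡ 5 mod 8 ⇒ (2/7397)^2 = +1]
  = (7397/399)    [QR: 7397 ≡ 1 mod 4, sign kept]
  = (215/399)    [7397 ≡ 215 mod 399]
  = -(399/215)    [QR: both ≡ 3 mod 4, sign flips]
  = -(184/215)    [399 ≡ 184 mod 215]
  = -(23/215)    [215 ≡ 7 mod 8 ⇒ (2/215)^3 = +1]
  = (215/23)    [QR: both ≡ 3 mod 4, sign flips]
  = (8/23)    [215 ≡ 8 mod 23]
  = (1/23)    [23 ≡ 7 mod 8 ⇒ (2/23)^3 = +1]
  = 1    [(1/23) = 1]

1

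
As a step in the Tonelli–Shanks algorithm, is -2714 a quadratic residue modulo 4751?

yes

(-2714/4751)
  = -(2714/4751)    [4751 ≡ 3 mod 4 ⇒ (-1/4751) = -1]
  = -(1357/4751)    [4751 ≡ 7 mod 8 ⇒ (2/4751) = +1]
  = -(4751/1357)    [QR: 1357 ≡ 1 mod 4, sign kept]
  = -(680/1357)    [4751 ≡ 680 mod 1357]
  = (85/1357)    [1357 ≡ 5 mod 8 ⇒ (2/1357)^3 = -1]
  = (1357/85)    [QR: 85 ≡ 1 mod 4, sign kept]
  = (82/85)    [1357 ≡ 82 mod 85]
  = -(41/85)    [85 ≡ 5 mod 8 ⇒ (2/85) = -1]
  = -(85/41)    [QR: 41 ≡ 1 mod 4, sign kept]
  = -(3/41)    [85 ≡ 3 mod 41]
  = -(41/3)    [QR: 41 ≡ 1 mod 4, sign kept]
  = -(2/3)    [41 ≡ 2 mod 3]
  = (1/3)    [3 ≡ 3 mod 8 ⇒ (2/3) = -1]
  = 1    [(1/3) = 1]
(-2714/4751) = 1, and 4751 is prime, so -2714 is a quadratic residue mod 4751.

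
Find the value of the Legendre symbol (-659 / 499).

(-659 / 499)
  = (339 / 499)    [-659 ≡ 339 mod 499]
  = -(499 / 339)    [QR: both ≡ 3 mod 4, sign flips]
  = -(160 / 339)    [499 ≡ 160 mod 339]
  = (5 / 339)    [339 ≡ 3 mod 8 ⇒ (2 / 339)^5 = -1]
  = (339 / 5)    [QR: 5 ≡ 1 mod 4, sign kept]
  = (4 / 5)    [339 ≡ 4 mod 5]
  = (1 / 5)    [5 ≡ 5 mod 8 ⇒ (2 / 5)^2 = +1]
  = 1    [(1 / 5) = 1]

1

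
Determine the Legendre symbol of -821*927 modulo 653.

-1

By multiplicativity, (-821·927|653) = (-821|653)·(927|653).
First factor (-821|653):
(-821|653)
  = (485|653)    [-821 ≡ 485 mod 653]
  = (653|485)    [QR: 485 ≡ 1 mod 4, sign kept]
  = (168|485)    [653 ≡ 168 mod 485]
  = -(21|485)    [485 ≡ 5 mod 8 ⇒ (2|485)^3 = -1]
  = -(485|21)    [QR: 21 ≡ 1 mod 4, sign kept]
  = -(2|21)    [485 ≡ 2 mod 21]
  = (1|21)    [21 ≡ 5 mod 8 ⇒ (2|21) = -1]
  = 1    [(1|21) = 1]
Second factor (927|653):
(927|653)
  = (274|653)    [927 ≡ 274 mod 653]
  = -(137|653)    [653 ≡ 5 mod 8 ⇒ (2|653) = -1]
  = -(653|137)    [QR: 137 ≡ 1 mod 4, sign kept]
  = -(105|137)    [653 ≡ 105 mod 137]
  = -(137|105)    [QR: 105 ≡ 1 mod 4, sign kept]
  = -(32|105)    [137 ≡ 32 mod 105]
  = -(1|105)    [105 ≡ 1 mod 8 ⇒ (2|105)^5 = +1]
  = -1    [(1|105) = 1]
Product: (1)·(-1) = -1.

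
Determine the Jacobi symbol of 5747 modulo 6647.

Both 5747 ≡ 3 and 6647 ≡ 3 (mod 4), so reciprocity gives (5747/6647) = -(6647/5747). Reduce: 6647 ≡ 900 (mod 5747). Now have -(900/5747).
Factor out 2: 900 = 2^2·225. Since 5747 ≡ 3 (mod 8), (2/5747) = -1, and (2/5747)^2 = +1. Now have -(225/5747).
225 ≡ 1 (mod 4), so quadratic reciprocity gives (225/5747) = (5747/225). Reduce: 5747 ≡ 122 (mod 225). Now have -(122/225).
Factor out 2: 122 = 2·61. Since 225 ≡ 1 (mod 8), (2/225) = +1. Now have -(61/225).
61 ≡ 1 (mod 4), so quadratic reciprocity gives (61/225) = (225/61). Reduce: 225 ≡ 42 (mod 61). Now have -(42/61).
Factor out 2: 42 = 2·21. Since 61 ≡ 5 (mod 8), (2/61) = -1. Now have (21/61).
21 ≡ 1 (mod 4), so quadratic reciprocity gives (21/61) = (61/21). Reduce: 61 ≡ 19 (mod 21). Now have (19/21).
21 ≡ 1 (mod 4), so quadratic reciprocity gives (19/21) = (21/19). Reduce: 21 ≡ 2 (mod 19). Now have (2/19).
Factor out 2: 2 = 2. Since 19 ≡ 3 (mod 8), (2/19) = -1. Now have -(1/19).
(1/19) = 1. Collecting the sign factors: -1.

-1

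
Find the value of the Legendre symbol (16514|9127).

1

Reduce the numerator: 16514 ≡ 7387 (mod 9127), so (16514|9127) = (7387|9127).
Both 7387 ≡ 3 and 9127 ≡ 3 (mod 4), so reciprocity gives (7387|9127) = -(9127|7387). Reduce: 9127 ≡ 1740 (mod 7387). Now have -(1740|7387).
Factor out 2: 1740 = 2^2·435. Since 7387 ≡ 3 (mod 8), (2|7387) = -1, and (2|7387)^2 = +1. Now have -(435|7387).
Both 435 ≡ 3 and 7387 ≡ 3 (mod 4), so reciprocity gives (435|7387) = -(7387|435). Reduce: 7387 ≡ 427 (mod 435). Now have (427|435).
Both 427 ≡ 3 and 435 ≡ 3 (mod 4), so reciprocity gives (427|435) = -(435|427). Reduce: 435 ≡ 8 (mod 427). Now have -(8|427).
Factor out 2: 8 = 2^3. Since 427 ≡ 3 (mod 8), (2|427) = -1, and (2|427)^3 = -1. Now have (1|427).
(1|427) = 1. Collecting the sign factors: 1.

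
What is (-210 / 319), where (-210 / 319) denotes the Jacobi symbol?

-1

Reduce the numerator: -210 ≡ 109 (mod 319), so (-210 / 319) = (109 / 319).
109 ≡ 1 (mod 4), so quadratic reciprocity gives (109 / 319) = (319 / 109). Reduce: 319 ≡ 101 (mod 109). Now have (101 / 109).
101 ≡ 1 (mod 4), so quadratic reciprocity gives (101 / 109) = (109 / 101). Reduce: 109 ≡ 8 (mod 101). Now have (8 / 101).
Factor out 2: 8 = 2^3. Since 101 ≡ 5 (mod 8), (2 / 101) = -1, and (2 / 101)^3 = -1. Now have -(1 / 101).
(1 / 101) = 1. Collecting the sign factors: -1.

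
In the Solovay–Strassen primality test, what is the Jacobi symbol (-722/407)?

(-722/407)
  = -(722/407)    [407 ≡ 3 mod 4 ⇒ (-1/407) = -1]
  = -(315/407)    [722 ≡ 315 mod 407]
  = (407/315)    [QR: both ≡ 3 mod 4, sign flips]
  = (92/315)    [407 ≡ 92 mod 315]
  = (23/315)    [315 ≡ 3 mod 8 ⇒ (2/315)^2 = +1]
  = -(315/23)    [QR: both ≡ 3 mod 4, sign flips]
  = -(16/23)    [315 ≡ 16 mod 23]
  = -(1/23)    [23 ≡ 7 mod 8 ⇒ (2/23)^4 = +1]
  = -1    [(1/23) = 1]

-1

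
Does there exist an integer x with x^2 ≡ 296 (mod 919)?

(296/919)
  = (37/919)    [919 ≡ 7 mod 8 ⇒ (2/919)^3 = +1]
  = (919/37)    [QR: 37 ≡ 1 mod 4, sign kept]
  = (31/37)    [919 ≡ 31 mod 37]
  = (37/31)    [QR: 37 ≡ 1 mod 4, sign kept]
  = (6/31)    [37 ≡ 6 mod 31]
  = (3/31)    [31 ≡ 7 mod 8 ⇒ (2/31) = +1]
  = -(31/3)    [QR: both ≡ 3 mod 4, sign flips]
  = -(1/3)    [31 ≡ 1 mod 3]
  = -1    [(1/3) = 1]
(296/919) = -1, and 919 is prime, so 296 is not a quadratic residue mod 919.

no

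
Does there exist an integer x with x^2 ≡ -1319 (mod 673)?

yes

Reduce the numerator: -1319 ≡ 27 (mod 673), so (-1319/673) = (27/673).
673 ≡ 1 (mod 4), so quadratic reciprocity gives (27/673) = (673/27). Reduce: 673 ≡ 25 (mod 27). Now have (25/27).
25 ≡ 1 (mod 4), so quadratic reciprocity gives (25/27) = (27/25). Reduce: 27 ≡ 2 (mod 25). Now have (2/25).
Factor out 2: 2 = 2. Since 25 ≡ 1 (mod 8), (2/25) = +1. Now have (1/25).
(1/25) = 1. Collecting the sign factors: 1.
The Legendre symbol is 1, so x^2 ≡ -1319 (mod 673) has solution.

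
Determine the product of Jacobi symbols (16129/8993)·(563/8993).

1

By multiplicativity, (16129·563/8993) = (16129/8993)·(563/8993).
First factor (16129/8993):
Reduce the numerator: 16129 ≡ 7136 (mod 8993), so (16129/8993) = (7136/8993).
Factor out 2: 7136 = 2^5·223. Since 8993 ≡ 1 (mod 8), (2/8993) = +1, and (2/8993)^5 = +1. Now have (223/8993).
8993 ≡ 1 (mod 4), so quadratic reciprocity gives (223/8993) = (8993/223). Reduce: 8993 ≡ 73 (mod 223). Now have (73/223).
73 ≡ 1 (mod 4), so quadratic reciprocity gives (73/223) = (223/73). Reduce: 223 ≡ 4 (mod 73). Now have (4/73).
Factor out 2: 4 = 2^2. Since 73 ≡ 1 (mod 8), (2/73) = +1, and (2/73)^2 = +1. Now have (1/73).
(1/73) = 1. Collecting the sign factors: 1.
Second factor (563/8993):
8993 ≡ 1 (mod 4), so quadratic reciprocity gives (563/8993) = (8993/563). Reduce: 8993 ≡ 548 (mod 563). Now have (548/563).
Factor out 2: 548 = 2^2·137. Since 563 ≡ 3 (mod 8), (2/563) = -1, and (2/563)^2 = +1. Now have (137/563).
137 ≡ 1 (mod 4), so quadratic reciprocity gives (137/563) = (563/137). Reduce: 563 ≡ 15 (mod 137). Now have (15/137).
137 ≡ 1 (mod 4), so quadratic reciprocity gives (15/137) = (137/15). Reduce: 137 ≡ 2 (mod 15). Now have (2/15).
Factor out 2: 2 = 2. Since 15 ≡ 7 (mod 8), (2/15) = +1. Now have (1/15).
(1/15) = 1. Collecting the sign factors: 1.
Product: (1)·(1) = 1.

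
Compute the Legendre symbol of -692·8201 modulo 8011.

By multiplicativity, (-692·8201/8011) = (-692/8011)·(8201/8011).
First factor (-692/8011):
(-692/8011)
  = -(692/8011)    [8011 ≡ 3 mod 4 ⇒ (-1/8011) = -1]
  = -(173/8011)    [8011 ≡ 3 mod 8 ⇒ (2/8011)^2 = +1]
  = -(8011/173)    [QR: 173 ≡ 1 mod 4, sign kept]
  = -(53/173)    [8011 ≡ 53 mod 173]
  = -(173/53)    [QR: 53 ≡ 1 mod 4, sign kept]
  = -(14/53)    [173 ≡ 14 mod 53]
  = (7/53)    [53 ≡ 5 mod 8 ⇒ (2/53) = -1]
  = (53/7)    [QR: 53 ≡ 1 mod 4, sign kept]
  = (4/7)    [53 ≡ 4 mod 7]
  = (1/7)    [7 ≡ 7 mod 8 ⇒ (2/7)^2 = +1]
  = 1    [(1/7) = 1]
Second factor (8201/8011):
(8201/8011)
  = (190/8011)    [8201 ≡ 190 mod 8011]
  = -(95/8011)    [8011 ≡ 3 mod 8 ⇒ (2/8011) = -1]
  = (8011/95)    [QR: both ≡ 3 mod 4, sign flips]
  = (31/95)    [8011 ≡ 31 mod 95]
  = -(95/31)    [QR: both ≡ 3 mod 4, sign flips]
  = -(2/31)    [95 ≡ 2 mod 31]
  = -(1/31)    [31 ≡ 7 mod 8 ⇒ (2/31) = +1]
  = -1    [(1/31) = 1]
Product: (1)·(-1) = -1.

-1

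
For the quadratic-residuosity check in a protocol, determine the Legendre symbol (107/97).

-1

(107/97)
  = (10/97)    [107 ≡ 10 mod 97]
  = (5/97)    [97 ≡ 1 mod 8 ⇒ (2/97) = +1]
  = (97/5)    [QR: 5 ≡ 1 mod 4, sign kept]
  = (2/5)    [97 ≡ 2 mod 5]
  = -(1/5)    [5 ≡ 5 mod 8 ⇒ (2/5) = -1]
  = -1    [(1/5) = 1]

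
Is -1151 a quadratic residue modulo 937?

yes

(-1151/937)
  = (723/937)    [-1151 ≡ 723 mod 937]
  = (937/723)    [QR: 937 ≡ 1 mod 4, sign kept]
  = (214/723)    [937 ≡ 214 mod 723]
  = -(107/723)    [723 ≡ 3 mod 8 ⇒ (2/723) = -1]
  = (723/107)    [QR: both ≡ 3 mod 4, sign flips]
  = (81/107)    [723 ≡ 81 mod 107]
  = (107/81)    [QR: 81 ≡ 1 mod 4, sign kept]
  = (26/81)    [107 ≡ 26 mod 81]
  = (13/81)    [81 ≡ 1 mod 8 ⇒ (2/81) = +1]
  = (81/13)    [QR: 13 ≡ 1 mod 4, sign kept]
  = (3/13)    [81 ≡ 3 mod 13]
  = (13/3)    [QR: 13 ≡ 1 mod 4, sign kept]
  = (1/3)    [13 ≡ 1 mod 3]
  = 1    [(1/3) = 1]
The Legendre symbol is 1, so x^2 ≡ -1151 (mod 937) has solution.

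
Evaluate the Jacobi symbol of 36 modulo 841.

1

(36 / 841)
  = (9 / 841)    [841 ≡ 1 mod 8 ⇒ (2 / 841)^2 = +1]
  = (841 / 9)    [QR: 9 ≡ 1 mod 4, sign kept]
  = (4 / 9)    [841 ≡ 4 mod 9]
  = (1 / 9)    [9 ≡ 1 mod 8 ⇒ (2 / 9)^2 = +1]
  = 1    [(1 / 9) = 1]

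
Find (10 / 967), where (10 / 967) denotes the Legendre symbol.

Factor out 2: 10 = 2·5. Since 967 ≡ 7 (mod 8), (2 / 967) = +1. Now have (5 / 967).
5 ≡ 1 (mod 4), so quadratic reciprocity gives (5 / 967) = (967 / 5). Reduce: 967 ≡ 2 (mod 5). Now have (2 / 5).
Factor out 2: 2 = 2. Since 5 ≡ 5 (mod 8), (2 / 5) = -1. Now have -(1 / 5).
(1 / 5) = 1. Collecting the sign factors: -1.

-1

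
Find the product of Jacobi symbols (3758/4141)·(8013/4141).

By multiplicativity, (3758·8013/4141) = (3758/4141)·(8013/4141).
First factor (3758/4141):
(3758/4141)
  = -(1879/4141)    [4141 ≡ 5 mod 8 ⇒ (2/4141) = -1]
  = -(4141/1879)    [QR: 4141 ≡ 1 mod 4, sign kept]
  = -(383/1879)    [4141 ≡ 383 mod 1879]
  = (1879/383)    [QR: both ≡ 3 mod 4, sign flips]
  = (347/383)    [1879 ≡ 347 mod 383]
  = -(383/347)    [QR: both ≡ 3 mod 4, sign flips]
  = -(36/347)    [383 ≡ 36 mod 347]
  = -(9/347)    [347 ≡ 3 mod 8 ⇒ (2/347)^2 = +1]
  = -(347/9)    [QR: 9 ≡ 1 mod 4, sign kept]
  = -(5/9)    [347 ≡ 5 mod 9]
  = -(9/5)    [QR: 5 ≡ 1 mod 4, sign kept]
  = -(4/5)    [9 ≡ 4 mod 5]
  = -(1/5)    [5 ≡ 5 mod 8 ⇒ (2/5)^2 = +1]
  = -1    [(1/5) = 1]
Second factor (8013/4141):
(8013/4141)
  = (3872/4141)    [8013 ≡ 3872 mod 4141]
  = -(121/4141)    [4141 ≡ 5 mod 8 ⇒ (2/4141)^5 = -1]
  = -(4141/121)    [QR: 121 ≡ 1 mod 4, sign kept]
  = -(27/121)    [4141 ≡ 27 mod 121]
  = -(121/27)    [QR: 121 ≡ 1 mod 4, sign kept]
  = -(13/27)    [121 ≡ 13 mod 27]
  = -(27/13)    [QR: 13 ≡ 1 mod 4, sign kept]
  = -(1/13)    [27 ≡ 1 mod 13]
  = -1    [(1/13) = 1]
Product: (-1)·(-1) = 1.

1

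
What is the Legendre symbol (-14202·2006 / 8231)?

-1

By multiplicativity, (-14202·2006 / 8231) = (-14202 / 8231)·(2006 / 8231).
First factor (-14202 / 8231):
Pull out -1: (-14202 / 8231) = (-1 / 8231)·(14202 / 8231). Since 8231 ≡ 3 (mod 4), (-1 / 8231) = -1. Now have -(14202 / 8231).
Reduce the numerator: 14202 ≡ 5971 (mod 8231), so (14202 / 8231) = (5971 / 8231).
Both 5971 ≡ 3 and 8231 ≡ 3 (mod 4), so reciprocity gives (5971 / 8231) = -(8231 / 5971). Reduce: 8231 ≡ 2260 (mod 5971). Now have (2260 / 5971).
Factor out 2: 2260 = 2^2·565. Since 5971 ≡ 3 (mod 8), (2 / 5971) = -1, and (2 / 5971)^2 = +1. Now have (565 / 5971).
565 ≡ 1 (mod 4), so quadratic reciprocity gives (565 / 5971) = (5971 / 565). Reduce: 5971 ≡ 321 (mod 565). Now have (321 / 565).
321 ≡ 1 (mod 4), so quadratic reciprocity gives (321 / 565) = (565 / 321). Reduce: 565 ≡ 244 (mod 321). Now have (244 / 321).
Factor out 2: 244 = 2^2·61. Since 321 ≡ 1 (mod 8), (2 / 321) = +1, and (2 / 321)^2 = +1. Now have (61 / 321).
61 ≡ 1 (mod 4), so quadratic reciprocity gives (61 / 321) = (321 / 61). Reduce: 321 ≡ 16 (mod 61). Now have (16 / 61).
Factor out 2: 16 = 2^4. Since 61 ≡ 5 (mod 8), (2 / 61) = -1, and (2 / 61)^4 = +1. Now have (1 / 61).
(1 / 61) = 1. Collecting the sign factors: 1.
Second factor (2006 / 8231):
Factor out 2: 2006 = 2·1003. Since 8231 ≡ 7 (mod 8), (2 / 8231) = +1. Now have (1003 / 8231).
Both 1003 ≡ 3 and 8231 ≡ 3 (mod 4), so reciprocity gives (1003 / 8231) = -(8231 / 1003). Reduce: 8231 ≡ 207 (mod 1003). Now have -(207 / 1003).
Both 207 ≡ 3 and 1003 ≡ 3 (mod 4), so reciprocity gives (207 / 1003) = -(1003 / 207). Reduce: 1003 ≡ 175 (mod 207). Now have (175 / 207).
Both 175 ≡ 3 and 207 ≡ 3 (mod 4), so reciprocity gives (175 / 207) = -(207 / 175). Reduce: 207 ≡ 32 (mod 175). Now have -(32 / 175).
Factor out 2: 32 = 2^5. Since 175 ≡ 7 (mod 8), (2 / 175) = +1, and (2 / 175)^5 = +1. Now have -(1 / 175).
(1 / 175) = 1. Collecting the sign factors: -1.
Product: (1)·(-1) = -1.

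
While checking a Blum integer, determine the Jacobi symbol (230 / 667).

Factor out 2: 230 = 2·115. Since 667 ≡ 3 (mod 8), (2 / 667) = -1. Now have -(115 / 667).
Both 115 ≡ 3 and 667 ≡ 3 (mod 4), so reciprocity gives (115 / 667) = -(667 / 115). Reduce: 667 ≡ 92 (mod 115). Now have (92 / 115).
Factor out 2: 92 = 2^2·23. Since 115 ≡ 3 (mod 8), (2 / 115) = -1, and (2 / 115)^2 = +1. Now have (23 / 115).
Both 23 ≡ 3 and 115 ≡ 3 (mod 4), so reciprocity gives (23 / 115) = -(115 / 23). Reduce: 115 ≡ 0 (mod 23). Now have -(0 / 23).
The numerator is now 0 with denominator 23 > 1: the symbol is 0.

0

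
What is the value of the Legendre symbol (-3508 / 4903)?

1

(-3508 / 4903)
  = (1395 / 4903)    [-3508 ≡ 1395 mod 4903]
  = -(4903 / 1395)    [QR: both ≡ 3 mod 4, sign flips]
  = -(718 / 1395)    [4903 ≡ 718 mod 1395]
  = (359 / 1395)    [1395 ≡ 3 mod 8 ⇒ (2 / 1395) = -1]
  = -(1395 / 359)    [QR: both ≡ 3 mod 4, sign flips]
  = -(318 / 359)    [1395 ≡ 318 mod 359]
  = -(159 / 359)    [359 ≡ 7 mod 8 ⇒ (2 / 359) = +1]
  = (359 / 159)    [QR: both ≡ 3 mod 4, sign flips]
  = (41 / 159)    [359 ≡ 41 mod 159]
  = (159 / 41)    [QR: 41 ≡ 1 mod 4, sign kept]
  = (36 / 41)    [159 ≡ 36 mod 41]
  = (9 / 41)    [41 ≡ 1 mod 8 ⇒ (2 / 41)^2 = +1]
  = (41 / 9)    [QR: 9 ≡ 1 mod 4, sign kept]
  = (5 / 9)    [41 ≡ 5 mod 9]
  = (9 / 5)    [QR: 5 ≡ 1 mod 4, sign kept]
  = (4 / 5)    [9 ≡ 4 mod 5]
  = (1 / 5)    [5 ≡ 5 mod 8 ⇒ (2 / 5)^2 = +1]
  = 1    [(1 / 5) = 1]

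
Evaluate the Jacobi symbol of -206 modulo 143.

-1

(-206 / 143)
  = (80 / 143)    [-206 ≡ 80 mod 143]
  = (5 / 143)    [143 ≡ 7 mod 8 ⇒ (2 / 143)^4 = +1]
  = (143 / 5)    [QR: 5 ≡ 1 mod 4, sign kept]
  = (3 / 5)    [143 ≡ 3 mod 5]
  = (5 / 3)    [QR: 5 ≡ 1 mod 4, sign kept]
  = (2 / 3)    [5 ≡ 2 mod 3]
  = -(1 / 3)    [3 ≡ 3 mod 8 ⇒ (2 / 3) = -1]
  = -1    [(1 / 3) = 1]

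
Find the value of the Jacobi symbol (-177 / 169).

(-177 / 169)
  = (177 / 169)    [169 ≡ 1 mod 4 ⇒ (-1 / 169) = +1]
  = (8 / 169)    [177 ≡ 8 mod 169]
  = (1 / 169)    [169 ≡ 1 mod 8 ⇒ (2 / 169)^3 = +1]
  = 1    [(1 / 169) = 1]

1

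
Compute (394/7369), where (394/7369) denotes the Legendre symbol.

(394/7369)
  = (197/7369)    [7369 ≡ 1 mod 8 ⇒ (2/7369) = +1]
  = (7369/197)    [QR: 197 ≡ 1 mod 4, sign kept]
  = (80/197)    [7369 ≡ 80 mod 197]
  = (5/197)    [197 ≡ 5 mod 8 ⇒ (2/197)^4 = +1]
  = (197/5)    [QR: 5 ≡ 1 mod 4, sign kept]
  = (2/5)    [197 ≡ 2 mod 5]
  = -(1/5)    [5 ≡ 5 mod 8 ⇒ (2/5) = -1]
  = -1    [(1/5) = 1]

-1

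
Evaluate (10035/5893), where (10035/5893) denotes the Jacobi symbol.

(10035/5893)
  = (4142/5893)    [10035 ≡ 4142 mod 5893]
  = -(2071/5893)    [5893 ≡ 5 mod 8 ⇒ (2/5893) = -1]
  = -(5893/2071)    [QR: 5893 ≡ 1 mod 4, sign kept]
  = -(1751/2071)    [5893 ≡ 1751 mod 2071]
  = (2071/1751)    [QR: both ≡ 3 mod 4, sign flips]
  = (320/1751)    [2071 ≡ 320 mod 1751]
  = (5/1751)    [1751 ≡ 7 mod 8 ⇒ (2/1751)^6 = +1]
  = (1751/5)    [QR: 5 ≡ 1 mod 4, sign kept]
  = (1/5)    [1751 ≡ 1 mod 5]
  = 1    [(1/5) = 1]

1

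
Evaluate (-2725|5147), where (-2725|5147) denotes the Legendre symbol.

Pull out -1: (-2725|5147) = (-1|5147)·(2725|5147). Since 5147 ≡ 3 (mod 4), (-1|5147) = -1. Now have -(2725|5147).
2725 ≡ 1 (mod 4), so quadratic reciprocity gives (2725|5147) = (5147|2725). Reduce: 5147 ≡ 2422 (mod 2725). Now have -(2422|2725).
Factor out 2: 2422 = 2·1211. Since 2725 ≡ 5 (mod 8), (2|2725) = -1. Now have (1211|2725).
2725 ≡ 1 (mod 4), so quadratic reciprocity gives (1211|2725) = (2725|1211). Reduce: 2725 ≡ 303 (mod 1211). Now have (303|1211).
Both 303 ≡ 3 and 1211 ≡ 3 (mod 4), so reciprocity gives (303|1211) = -(1211|303). Reduce: 1211 ≡ 302 (mod 303). Now have -(302|303).
Factor out 2: 302 = 2·151. Since 303 ≡ 7 (mod 8), (2|303) = +1. Now have -(151|303).
Both 151 ≡ 3 and 303 ≡ 3 (mod 4), so reciprocity gives (151|303) = -(303|151). Reduce: 303 ≡ 1 (mod 151). Now have (1|151).
(1|151) = 1. Collecting the sign factors: 1.

1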